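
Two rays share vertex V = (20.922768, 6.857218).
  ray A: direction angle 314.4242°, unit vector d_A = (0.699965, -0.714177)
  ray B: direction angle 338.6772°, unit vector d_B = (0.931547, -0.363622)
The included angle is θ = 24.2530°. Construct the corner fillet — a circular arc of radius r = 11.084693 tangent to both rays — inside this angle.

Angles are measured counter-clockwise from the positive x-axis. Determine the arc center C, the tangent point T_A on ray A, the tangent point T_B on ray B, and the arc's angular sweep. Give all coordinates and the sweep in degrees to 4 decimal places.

center=(64.9497,-22.2276) T_A=(57.0333,-29.9865) T_B=(68.9804,-11.9017) sweep=155.7470

bisector direction at 326.5507° = (0.834374,-0.551199)
center distance |VC| = r/sin(θ/2) = 11.084693/sin(12.1265°) = 52.766468
C = V + |VC|·bis = (64.9497,-22.2276)
T_A = V + ((C−V)·d_A)·d_A = V + 51.5890·d_A = (57.0333,-29.9865)
T_B = V + ((C−V)·d_B)·d_B = V + 51.5890·d_B = (68.9804,-11.9017)
sweep = 180° − θ = 155.7470°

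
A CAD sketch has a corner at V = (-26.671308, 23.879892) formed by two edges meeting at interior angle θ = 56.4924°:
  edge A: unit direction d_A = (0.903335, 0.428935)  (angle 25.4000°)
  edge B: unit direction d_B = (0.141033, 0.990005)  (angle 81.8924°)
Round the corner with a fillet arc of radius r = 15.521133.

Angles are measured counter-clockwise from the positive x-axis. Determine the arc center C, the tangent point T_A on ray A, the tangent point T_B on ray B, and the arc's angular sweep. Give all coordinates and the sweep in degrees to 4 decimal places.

center=(-7.2308,50.2930) T_A=(-0.5732,36.2722) T_B=(-22.5968,52.4820) sweep=123.5076

bisector direction at 53.6462° = (0.592770,0.805372)
center distance |VC| = r/sin(θ/2) = 15.521133/sin(28.2462°) = 32.796121
C = V + |VC|·bis = (-7.2308,50.2930)
T_A = V + ((C−V)·d_A)·d_A = V + 28.8908·d_A = (-0.5732,36.2722)
T_B = V + ((C−V)·d_B)·d_B = V + 28.8908·d_B = (-22.5968,52.4820)
sweep = 180° − θ = 123.5076°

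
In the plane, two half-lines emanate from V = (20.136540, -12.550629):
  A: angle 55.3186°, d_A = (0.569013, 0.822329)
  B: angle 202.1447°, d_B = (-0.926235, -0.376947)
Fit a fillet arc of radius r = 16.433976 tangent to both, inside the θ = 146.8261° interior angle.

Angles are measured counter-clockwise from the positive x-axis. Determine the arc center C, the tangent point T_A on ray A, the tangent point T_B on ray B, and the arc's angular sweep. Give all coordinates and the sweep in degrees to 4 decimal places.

bisector direction at 128.7317° = (-0.625674,0.780085)
center distance |VC| = r/sin(θ/2) = 16.433976/sin(73.4130°) = 17.147525
C = V + |VC|·bis = (9.4078,0.8259)
T_A = V + ((C−V)·d_A)·d_A = V + 4.8951·d_A = (22.9219,-8.5252)
T_B = V + ((C−V)·d_B)·d_B = V + 4.8951·d_B = (15.6025,-14.3958)
sweep = 180° − θ = 33.1739°

center=(9.4078,0.8259) T_A=(22.9219,-8.5252) T_B=(15.6025,-14.3958) sweep=33.1739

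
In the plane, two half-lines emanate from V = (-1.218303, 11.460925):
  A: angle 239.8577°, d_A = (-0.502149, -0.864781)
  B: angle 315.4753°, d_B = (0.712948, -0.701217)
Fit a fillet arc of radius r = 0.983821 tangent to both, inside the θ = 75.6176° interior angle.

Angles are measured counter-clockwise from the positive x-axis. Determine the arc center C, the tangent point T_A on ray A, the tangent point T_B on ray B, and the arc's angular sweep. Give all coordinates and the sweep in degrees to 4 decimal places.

center=(-1.0042,9.8704) T_A=(-1.8550,10.3644) T_B=(-0.3143,10.5718) sweep=104.3824

bisector direction at 277.6665° = (0.133407,-0.991061)
center distance |VC| = r/sin(θ/2) = 0.983821/sin(37.8088°) = 1.604854
C = V + |VC|·bis = (-1.0042,9.8704)
T_A = V + ((C−V)·d_A)·d_A = V + 1.2679·d_A = (-1.8550,10.3644)
T_B = V + ((C−V)·d_B)·d_B = V + 1.2679·d_B = (-0.3143,10.5718)
sweep = 180° − θ = 104.3824°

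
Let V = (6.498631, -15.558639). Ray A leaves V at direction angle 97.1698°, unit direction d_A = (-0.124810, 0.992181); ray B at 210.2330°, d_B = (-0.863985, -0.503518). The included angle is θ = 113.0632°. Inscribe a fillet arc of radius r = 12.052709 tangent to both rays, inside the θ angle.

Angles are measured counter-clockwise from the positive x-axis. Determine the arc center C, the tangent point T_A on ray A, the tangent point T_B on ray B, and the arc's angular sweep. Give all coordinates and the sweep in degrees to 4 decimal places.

center=(-6.4543,-9.1573) T_A=(5.5041,-7.6530) T_B=(-0.3856,-19.5706) sweep=66.9368

bisector direction at 153.7014° = (-0.896497,0.443049)
center distance |VC| = r/sin(θ/2) = 12.052709/sin(56.5316°) = 14.448396
C = V + |VC|·bis = (-6.4543,-9.1573)
T_A = V + ((C−V)·d_A)·d_A = V + 7.9680·d_A = (5.5041,-7.6530)
T_B = V + ((C−V)·d_B)·d_B = V + 7.9680·d_B = (-0.3856,-19.5706)
sweep = 180° − θ = 66.9368°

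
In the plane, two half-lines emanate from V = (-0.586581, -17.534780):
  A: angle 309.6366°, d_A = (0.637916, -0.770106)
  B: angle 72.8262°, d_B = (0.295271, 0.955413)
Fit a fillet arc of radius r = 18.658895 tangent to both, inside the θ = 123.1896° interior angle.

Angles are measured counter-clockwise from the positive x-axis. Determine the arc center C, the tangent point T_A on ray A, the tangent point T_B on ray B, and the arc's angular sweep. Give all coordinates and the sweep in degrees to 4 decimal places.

bisector direction at 11.2314° = (0.980849,0.194772)
center distance |VC| = r/sin(θ/2) = 18.658895/sin(61.5948°) = 21.212802
C = V + |VC|·bis = (20.2200,-13.4031)
T_A = V + ((C−V)·d_A)·d_A = V + 10.0910·d_A = (5.8506,-25.3059)
T_B = V + ((C−V)·d_B)·d_B = V + 10.0910·d_B = (2.3930,-7.8937)
sweep = 180° − θ = 56.8104°

center=(20.2200,-13.4031) T_A=(5.8506,-25.3059) T_B=(2.3930,-7.8937) sweep=56.8104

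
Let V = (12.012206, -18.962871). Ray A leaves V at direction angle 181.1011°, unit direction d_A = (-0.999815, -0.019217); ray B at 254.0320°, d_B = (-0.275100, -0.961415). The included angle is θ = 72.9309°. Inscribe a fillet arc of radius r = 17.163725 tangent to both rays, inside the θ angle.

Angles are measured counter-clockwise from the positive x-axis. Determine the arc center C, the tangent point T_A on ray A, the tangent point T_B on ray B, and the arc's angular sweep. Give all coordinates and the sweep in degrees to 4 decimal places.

center=(-10.8784,-36.5697) T_A=(-11.2082,-19.4092) T_B=(5.6231,-41.2915) sweep=107.0691

bisector direction at 217.5666° = (-0.792646,-0.609683)
center distance |VC| = r/sin(θ/2) = 17.163725/sin(36.4654°) = 28.878730
C = V + |VC|·bis = (-10.8784,-36.5697)
T_A = V + ((C−V)·d_A)·d_A = V + 23.2247·d_A = (-11.2082,-19.4092)
T_B = V + ((C−V)·d_B)·d_B = V + 23.2247·d_B = (5.6231,-41.2915)
sweep = 180° − θ = 107.0691°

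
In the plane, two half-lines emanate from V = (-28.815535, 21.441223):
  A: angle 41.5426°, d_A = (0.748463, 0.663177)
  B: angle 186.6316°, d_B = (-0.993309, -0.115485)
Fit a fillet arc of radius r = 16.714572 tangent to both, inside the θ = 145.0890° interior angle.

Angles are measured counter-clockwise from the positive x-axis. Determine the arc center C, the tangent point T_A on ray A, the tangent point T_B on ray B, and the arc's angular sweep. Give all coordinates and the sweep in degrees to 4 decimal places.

center=(-35.9665,37.4370) T_A=(-24.8818,24.9268) T_B=(-34.0362,20.8343) sweep=34.9110

bisector direction at 114.0871° = (-0.408125,0.912926)
center distance |VC| = r/sin(θ/2) = 16.714572/sin(72.5445°) = 17.521430
C = V + |VC|·bis = (-35.9665,37.4370)
T_A = V + ((C−V)·d_A)·d_A = V + 5.2558·d_A = (-24.8818,24.9268)
T_B = V + ((C−V)·d_B)·d_B = V + 5.2558·d_B = (-34.0362,20.8343)
sweep = 180° − θ = 34.9110°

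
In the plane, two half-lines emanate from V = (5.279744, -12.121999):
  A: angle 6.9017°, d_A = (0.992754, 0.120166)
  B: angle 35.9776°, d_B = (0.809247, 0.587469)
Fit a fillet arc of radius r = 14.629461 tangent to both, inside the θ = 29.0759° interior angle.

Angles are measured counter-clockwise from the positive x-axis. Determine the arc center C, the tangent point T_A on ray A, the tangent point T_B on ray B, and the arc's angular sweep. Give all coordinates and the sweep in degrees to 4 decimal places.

center=(59.5267,9.1805) T_A=(61.2847,-5.3430) T_B=(50.9324,21.0193) sweep=150.9241

bisector direction at 21.4397° = (0.930803,0.365521)
center distance |VC| = r/sin(θ/2) = 14.629461/sin(14.5380°) = 58.279782
C = V + |VC|·bis = (59.5267,9.1805)
T_A = V + ((C−V)·d_A)·d_A = V + 56.4138·d_A = (61.2847,-5.3430)
T_B = V + ((C−V)·d_B)·d_B = V + 56.4138·d_B = (50.9324,21.0193)
sweep = 180° − θ = 150.9241°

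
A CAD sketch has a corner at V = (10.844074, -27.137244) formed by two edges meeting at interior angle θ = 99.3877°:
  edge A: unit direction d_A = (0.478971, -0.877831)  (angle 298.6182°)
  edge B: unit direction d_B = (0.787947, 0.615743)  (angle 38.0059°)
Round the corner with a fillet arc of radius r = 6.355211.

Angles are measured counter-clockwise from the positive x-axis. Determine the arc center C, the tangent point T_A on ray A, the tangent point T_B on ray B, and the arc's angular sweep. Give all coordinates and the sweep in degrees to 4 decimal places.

center=(19.0049,-28.8255) T_A=(13.4261,-31.8694) T_B=(15.0917,-23.8179) sweep=80.6123

bisector direction at 348.3120° = (0.979265,-0.202581)
center distance |VC| = r/sin(θ/2) = 6.355211/sin(49.6938°) = 8.333622
C = V + |VC|·bis = (19.0049,-28.8255)
T_A = V + ((C−V)·d_A)·d_A = V + 5.3908·d_A = (13.4261,-31.8694)
T_B = V + ((C−V)·d_B)·d_B = V + 5.3908·d_B = (15.0917,-23.8179)
sweep = 180° − θ = 80.6123°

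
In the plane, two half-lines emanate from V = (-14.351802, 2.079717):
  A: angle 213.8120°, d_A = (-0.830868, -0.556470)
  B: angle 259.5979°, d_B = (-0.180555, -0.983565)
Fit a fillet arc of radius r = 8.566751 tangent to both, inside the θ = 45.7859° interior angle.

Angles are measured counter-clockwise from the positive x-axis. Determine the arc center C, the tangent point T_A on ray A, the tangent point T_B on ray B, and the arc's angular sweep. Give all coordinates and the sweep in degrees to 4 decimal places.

bisector direction at 236.7050° = (-0.548951,-0.835855)
center distance |VC| = r/sin(θ/2) = 8.566751/sin(22.8929°) = 22.021896
C = V + |VC|·bis = (-26.4407,-16.3274)
T_A = V + ((C−V)·d_A)·d_A = V + 20.2873·d_A = (-31.2079,-9.2096)
T_B = V + ((C−V)·d_B)·d_B = V + 20.2873·d_B = (-18.0148,-17.8742)
sweep = 180° − θ = 134.2141°

center=(-26.4407,-16.3274) T_A=(-31.2079,-9.2096) T_B=(-18.0148,-17.8742) sweep=134.2141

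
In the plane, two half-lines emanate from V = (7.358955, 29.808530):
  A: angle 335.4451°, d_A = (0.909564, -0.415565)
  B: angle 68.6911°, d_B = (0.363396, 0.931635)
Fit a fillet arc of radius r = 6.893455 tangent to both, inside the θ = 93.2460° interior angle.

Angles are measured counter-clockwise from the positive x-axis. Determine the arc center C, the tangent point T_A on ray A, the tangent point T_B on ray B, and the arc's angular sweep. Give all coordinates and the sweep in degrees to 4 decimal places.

bisector direction at 22.0681° = (0.926738,0.375708)
center distance |VC| = r/sin(θ/2) = 6.893455/sin(46.6230°) = 9.484008
C = V + |VC|·bis = (16.1481,33.3718)
T_A = V + ((C−V)·d_A)·d_A = V + 6.5136·d_A = (13.2835,27.1017)
T_B = V + ((C−V)·d_B)·d_B = V + 6.5136·d_B = (9.7260,35.8768)
sweep = 180° − θ = 86.7540°

center=(16.1481,33.3718) T_A=(13.2835,27.1017) T_B=(9.7260,35.8768) sweep=86.7540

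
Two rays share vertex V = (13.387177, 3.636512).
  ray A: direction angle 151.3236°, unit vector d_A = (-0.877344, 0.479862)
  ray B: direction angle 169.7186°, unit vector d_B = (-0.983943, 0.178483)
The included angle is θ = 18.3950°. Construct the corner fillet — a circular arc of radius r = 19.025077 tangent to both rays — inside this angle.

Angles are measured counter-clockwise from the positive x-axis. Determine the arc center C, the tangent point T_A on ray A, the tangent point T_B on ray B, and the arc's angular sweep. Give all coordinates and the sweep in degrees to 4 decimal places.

bisector direction at 160.5211° = (-0.942764,0.333460)
center distance |VC| = r/sin(θ/2) = 19.025077/sin(9.1975°) = 119.027160
C = V + |VC|·bis = (-98.8274,43.3273)
T_A = V + ((C−V)·d_A)·d_A = V + 117.4969·d_A = (-89.6980,60.0188)
T_B = V + ((C−V)·d_B)·d_B = V + 117.4969·d_B = (-102.2230,24.6077)
sweep = 180° − θ = 161.6050°

center=(-98.8274,43.3273) T_A=(-89.6980,60.0188) T_B=(-102.2230,24.6077) sweep=161.6050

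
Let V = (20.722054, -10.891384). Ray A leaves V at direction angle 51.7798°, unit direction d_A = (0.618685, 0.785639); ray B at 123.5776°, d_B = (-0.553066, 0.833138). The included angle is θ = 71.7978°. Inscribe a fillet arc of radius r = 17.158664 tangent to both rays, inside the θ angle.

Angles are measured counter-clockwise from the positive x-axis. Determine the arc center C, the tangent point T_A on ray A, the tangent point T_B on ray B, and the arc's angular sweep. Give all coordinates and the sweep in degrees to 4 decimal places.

bisector direction at 87.6787° = (0.040503,0.999179)
center distance |VC| = r/sin(θ/2) = 17.158664/sin(35.8989°) = 29.263179
C = V + |VC|·bis = (21.9073,18.3478)
T_A = V + ((C−V)·d_A)·d_A = V + 23.7047·d_A = (35.3878,7.7320)
T_B = V + ((C−V)·d_B)·d_B = V + 23.7047·d_B = (7.6118,8.8579)
sweep = 180° − θ = 108.2022°

center=(21.9073,18.3478) T_A=(35.3878,7.7320) T_B=(7.6118,8.8579) sweep=108.2022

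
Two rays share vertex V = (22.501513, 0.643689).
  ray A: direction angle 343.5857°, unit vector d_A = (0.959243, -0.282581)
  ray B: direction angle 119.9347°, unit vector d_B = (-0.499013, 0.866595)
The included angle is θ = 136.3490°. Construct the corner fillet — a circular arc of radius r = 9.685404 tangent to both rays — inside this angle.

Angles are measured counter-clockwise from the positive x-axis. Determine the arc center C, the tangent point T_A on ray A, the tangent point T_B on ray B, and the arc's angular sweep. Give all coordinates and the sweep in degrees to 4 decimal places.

bisector direction at 51.7602° = (0.618954,0.785427)
center distance |VC| = r/sin(θ/2) = 9.685404/sin(68.1745°) = 10.433255
C = V + |VC|·bis = (28.9592,8.8383)
T_A = V + ((C−V)·d_A)·d_A = V + 3.8789·d_A = (26.2223,-0.4524)
T_B = V + ((C−V)·d_B)·d_B = V + 3.8789·d_B = (20.5659,4.0051)
sweep = 180° − θ = 43.6510°

center=(28.9592,8.8383) T_A=(26.2223,-0.4524) T_B=(20.5659,4.0051) sweep=43.6510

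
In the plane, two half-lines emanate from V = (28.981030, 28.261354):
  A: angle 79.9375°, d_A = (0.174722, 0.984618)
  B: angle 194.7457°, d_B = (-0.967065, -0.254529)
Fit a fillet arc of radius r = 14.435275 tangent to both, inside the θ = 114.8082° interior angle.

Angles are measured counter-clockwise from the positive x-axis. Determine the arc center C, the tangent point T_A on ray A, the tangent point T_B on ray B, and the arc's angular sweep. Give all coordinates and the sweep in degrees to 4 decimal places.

center=(16.3805,39.8718) T_A=(30.5938,37.3497) T_B=(20.0547,25.9120) sweep=65.1918

bisector direction at 137.3416° = (-0.735407,0.677626)
center distance |VC| = r/sin(θ/2) = 14.435275/sin(57.4041°) = 17.134042
C = V + |VC|·bis = (16.3805,39.8718)
T_A = V + ((C−V)·d_A)·d_A = V + 9.2303·d_A = (30.5938,37.3497)
T_B = V + ((C−V)·d_B)·d_B = V + 9.2303·d_B = (20.0547,25.9120)
sweep = 180° − θ = 65.1918°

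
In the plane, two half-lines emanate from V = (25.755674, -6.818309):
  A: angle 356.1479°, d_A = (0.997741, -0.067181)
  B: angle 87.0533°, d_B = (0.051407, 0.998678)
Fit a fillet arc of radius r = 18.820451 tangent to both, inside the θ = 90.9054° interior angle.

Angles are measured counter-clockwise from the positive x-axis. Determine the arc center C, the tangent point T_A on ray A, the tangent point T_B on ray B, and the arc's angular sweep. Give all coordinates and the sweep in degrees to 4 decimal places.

bisector direction at 41.6006° = (0.747791,0.663934)
center distance |VC| = r/sin(θ/2) = 18.820451/sin(45.4527°) = 26.408309
C = V + |VC|·bis = (45.5036,10.7151)
T_A = V + ((C−V)·d_A)·d_A = V + 18.5254·d_A = (44.2392,-8.0629)
T_B = V + ((C−V)·d_B)·d_B = V + 18.5254·d_B = (26.7080,11.6826)
sweep = 180° − θ = 89.0946°

center=(45.5036,10.7151) T_A=(44.2392,-8.0629) T_B=(26.7080,11.6826) sweep=89.0946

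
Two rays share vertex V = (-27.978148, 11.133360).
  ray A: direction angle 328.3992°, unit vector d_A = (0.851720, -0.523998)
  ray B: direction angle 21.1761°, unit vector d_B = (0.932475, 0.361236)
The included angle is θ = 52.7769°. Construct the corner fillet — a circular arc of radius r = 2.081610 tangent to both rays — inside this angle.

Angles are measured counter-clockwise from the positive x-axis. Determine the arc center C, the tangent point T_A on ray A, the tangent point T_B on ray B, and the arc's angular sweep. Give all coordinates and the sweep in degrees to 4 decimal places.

center=(-23.3140,10.7079) T_A=(-24.4048,8.9349) T_B=(-24.0660,12.6489) sweep=127.2231

bisector direction at 354.7877° = (0.995865,-0.090847)
center distance |VC| = r/sin(θ/2) = 2.081610/sin(26.3884°) = 4.683515
C = V + |VC|·bis = (-23.3140,10.7079)
T_A = V + ((C−V)·d_A)·d_A = V + 4.1955·d_A = (-24.4048,8.9349)
T_B = V + ((C−V)·d_B)·d_B = V + 4.1955·d_B = (-24.0660,12.6489)
sweep = 180° − θ = 127.2231°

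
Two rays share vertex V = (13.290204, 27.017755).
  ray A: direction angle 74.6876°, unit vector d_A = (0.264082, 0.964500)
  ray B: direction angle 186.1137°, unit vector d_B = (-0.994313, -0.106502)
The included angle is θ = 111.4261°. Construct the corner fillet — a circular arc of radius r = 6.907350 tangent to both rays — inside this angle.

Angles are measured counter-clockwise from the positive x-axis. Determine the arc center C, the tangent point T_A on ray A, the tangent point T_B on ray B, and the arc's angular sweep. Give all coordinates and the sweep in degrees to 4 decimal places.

bisector direction at 130.4007° = (-0.648129,0.761531)
center distance |VC| = r/sin(θ/2) = 6.907350/sin(55.7131°) = 8.360115
C = V + |VC|·bis = (7.8718,33.3842)
T_A = V + ((C−V)·d_A)·d_A = V + 4.7096·d_A = (14.5339,31.5601)
T_B = V + ((C−V)·d_B)·d_B = V + 4.7096·d_B = (8.6074,26.5162)
sweep = 180° − θ = 68.5739°

center=(7.8718,33.3842) T_A=(14.5339,31.5601) T_B=(8.6074,26.5162) sweep=68.5739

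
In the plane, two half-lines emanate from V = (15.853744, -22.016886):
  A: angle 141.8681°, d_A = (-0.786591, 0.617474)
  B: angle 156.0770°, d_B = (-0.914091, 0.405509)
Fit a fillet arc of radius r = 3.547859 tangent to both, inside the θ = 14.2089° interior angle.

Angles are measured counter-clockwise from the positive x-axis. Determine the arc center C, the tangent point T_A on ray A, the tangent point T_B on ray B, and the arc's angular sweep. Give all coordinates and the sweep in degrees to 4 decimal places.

bisector direction at 148.9726° = (-0.856920,0.515449)
center distance |VC| = r/sin(θ/2) = 3.547859/sin(7.1044°) = 28.686131
C = V + |VC|·bis = (-8.7280,-7.2307)
T_A = V + ((C−V)·d_A)·d_A = V + 28.4659·d_A = (-6.5373,-4.4399)
T_B = V + ((C−V)·d_B)·d_B = V + 28.4659·d_B = (-10.1667,-10.4737)
sweep = 180° − θ = 165.7911°

center=(-8.7280,-7.2307) T_A=(-6.5373,-4.4399) T_B=(-10.1667,-10.4737) sweep=165.7911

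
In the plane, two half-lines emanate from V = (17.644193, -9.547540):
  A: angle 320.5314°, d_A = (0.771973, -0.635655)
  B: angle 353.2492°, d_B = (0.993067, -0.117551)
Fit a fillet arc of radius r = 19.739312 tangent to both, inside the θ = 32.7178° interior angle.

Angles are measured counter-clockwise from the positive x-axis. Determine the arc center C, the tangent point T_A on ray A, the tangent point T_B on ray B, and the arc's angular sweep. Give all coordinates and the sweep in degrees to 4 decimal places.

center=(82.1041,-37.0549) T_A=(69.5567,-52.2931) T_B=(84.4244,-17.4524) sweep=147.2822

bisector direction at 336.8903° = (0.919755,-0.392493)
center distance |VC| = r/sin(θ/2) = 19.739312/sin(16.3589°) = 70.083739
C = V + |VC|·bis = (82.1041,-37.0549)
T_A = V + ((C−V)·d_A)·d_A = V + 67.2465·d_A = (69.5567,-52.2931)
T_B = V + ((C−V)·d_B)·d_B = V + 67.2465·d_B = (84.4244,-17.4524)
sweep = 180° − θ = 147.2822°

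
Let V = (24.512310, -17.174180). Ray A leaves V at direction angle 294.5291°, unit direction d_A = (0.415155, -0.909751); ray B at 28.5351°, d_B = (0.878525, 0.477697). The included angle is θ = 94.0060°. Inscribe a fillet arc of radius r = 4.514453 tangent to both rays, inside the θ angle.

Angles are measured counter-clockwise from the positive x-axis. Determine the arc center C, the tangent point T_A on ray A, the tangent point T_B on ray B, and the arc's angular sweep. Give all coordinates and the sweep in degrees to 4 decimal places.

center=(30.3669,-19.1294) T_A=(26.2598,-21.0036) T_B=(28.2103,-15.1634) sweep=85.9940

bisector direction at 341.5321° = (0.948501,-0.316773)
center distance |VC| = r/sin(θ/2) = 4.514453/sin(47.0030°) = 6.172434
C = V + |VC|·bis = (30.3669,-19.1294)
T_A = V + ((C−V)·d_A)·d_A = V + 4.2094·d_A = (26.2598,-21.0036)
T_B = V + ((C−V)·d_B)·d_B = V + 4.2094·d_B = (28.2103,-15.1634)
sweep = 180° − θ = 85.9940°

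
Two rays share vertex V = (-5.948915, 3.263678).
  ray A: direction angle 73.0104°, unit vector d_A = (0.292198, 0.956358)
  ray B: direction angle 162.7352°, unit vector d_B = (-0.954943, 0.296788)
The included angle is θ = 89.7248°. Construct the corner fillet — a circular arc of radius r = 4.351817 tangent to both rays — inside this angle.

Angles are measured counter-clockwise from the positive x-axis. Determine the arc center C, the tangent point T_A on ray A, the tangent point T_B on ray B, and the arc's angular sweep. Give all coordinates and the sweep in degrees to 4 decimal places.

center=(-8.8331,8.7172) T_A=(-4.6712,7.4456) T_B=(-10.1247,4.5615) sweep=90.2752

bisector direction at 117.8728° = (-0.467510,0.883988)
center distance |VC| = r/sin(θ/2) = 4.351817/sin(44.8624°) = 6.169232
C = V + |VC|·bis = (-8.8331,8.7172)
T_A = V + ((C−V)·d_A)·d_A = V + 4.3728·d_A = (-4.6712,7.4456)
T_B = V + ((C−V)·d_B)·d_B = V + 4.3728·d_B = (-10.1247,4.5615)
sweep = 180° − θ = 90.2752°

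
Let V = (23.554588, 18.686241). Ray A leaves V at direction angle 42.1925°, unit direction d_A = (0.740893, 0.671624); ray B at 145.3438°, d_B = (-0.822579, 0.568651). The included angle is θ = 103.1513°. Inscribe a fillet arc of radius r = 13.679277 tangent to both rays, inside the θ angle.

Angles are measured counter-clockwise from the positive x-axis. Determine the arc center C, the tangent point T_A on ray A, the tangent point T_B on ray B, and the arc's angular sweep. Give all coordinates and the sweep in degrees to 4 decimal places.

bisector direction at 93.7682° = (-0.065719,0.997838)
center distance |VC| = r/sin(θ/2) = 13.679277/sin(51.5757°) = 17.460765
C = V + |VC|·bis = (22.4071,36.1093)
T_A = V + ((C−V)·d_A)·d_A = V + 10.8515·d_A = (31.5944,25.9744)
T_B = V + ((C−V)·d_B)·d_B = V + 10.8515·d_B = (14.6283,24.8570)
sweep = 180° − θ = 76.8487°

center=(22.4071,36.1093) T_A=(31.5944,25.9744) T_B=(14.6283,24.8570) sweep=76.8487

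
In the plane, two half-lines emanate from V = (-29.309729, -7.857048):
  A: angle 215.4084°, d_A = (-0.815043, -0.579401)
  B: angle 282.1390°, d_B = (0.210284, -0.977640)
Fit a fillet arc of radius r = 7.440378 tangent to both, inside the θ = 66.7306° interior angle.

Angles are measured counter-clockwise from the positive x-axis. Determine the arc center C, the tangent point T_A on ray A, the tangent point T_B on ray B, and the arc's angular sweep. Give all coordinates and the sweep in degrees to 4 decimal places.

bisector direction at 248.7737° = (-0.362052,-0.932158)
center distance |VC| = r/sin(θ/2) = 7.440378/sin(33.3653°) = 13.528574
C = V + |VC|·bis = (-34.2078,-20.4678)
T_A = V + ((C−V)·d_A)·d_A = V + 11.2988·d_A = (-38.5187,-14.4036)
T_B = V + ((C−V)·d_B)·d_B = V + 11.2988·d_B = (-26.9338,-18.9032)
sweep = 180° − θ = 113.2694°

center=(-34.2078,-20.4678) T_A=(-38.5187,-14.4036) T_B=(-26.9338,-18.9032) sweep=113.2694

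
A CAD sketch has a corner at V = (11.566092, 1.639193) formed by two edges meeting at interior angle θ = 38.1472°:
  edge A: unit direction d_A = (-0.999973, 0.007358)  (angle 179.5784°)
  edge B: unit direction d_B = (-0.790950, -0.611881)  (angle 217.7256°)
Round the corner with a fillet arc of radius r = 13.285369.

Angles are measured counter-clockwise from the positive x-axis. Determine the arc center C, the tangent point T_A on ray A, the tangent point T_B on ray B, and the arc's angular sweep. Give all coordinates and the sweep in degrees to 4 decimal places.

center=(-26.9537,-11.3631) T_A=(-26.8560,1.9219) T_B=(-18.8247,-21.8712) sweep=141.8528

bisector direction at 198.6520° = (-0.947479,-0.319819)
center distance |VC| = r/sin(θ/2) = 13.285369/sin(19.0736°) = 40.655086
C = V + |VC|·bis = (-26.9537,-11.3631)
T_A = V + ((C−V)·d_A)·d_A = V + 38.4231·d_A = (-26.8560,1.9219)
T_B = V + ((C−V)·d_B)·d_B = V + 38.4231·d_B = (-18.8247,-21.8712)
sweep = 180° − θ = 141.8528°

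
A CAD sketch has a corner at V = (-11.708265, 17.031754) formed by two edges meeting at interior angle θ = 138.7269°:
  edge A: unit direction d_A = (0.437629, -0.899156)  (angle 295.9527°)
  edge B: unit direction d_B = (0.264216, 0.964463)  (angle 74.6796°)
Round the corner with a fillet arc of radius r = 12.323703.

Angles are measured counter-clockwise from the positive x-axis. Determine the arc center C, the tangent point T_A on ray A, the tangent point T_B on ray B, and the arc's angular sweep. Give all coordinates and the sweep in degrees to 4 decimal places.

bisector direction at 5.3161° = (0.995699,0.092651)
center distance |VC| = r/sin(θ/2) = 12.323703/sin(69.3635°) = 13.168672
C = V + |VC|·bis = (1.4038,18.2518)
T_A = V + ((C−V)·d_A)·d_A = V + 4.6411·d_A = (-9.6772,12.8586)
T_B = V + ((C−V)·d_B)·d_B = V + 4.6411·d_B = (-10.4820,21.5080)
sweep = 180° − θ = 41.2731°

center=(1.4038,18.2518) T_A=(-9.6772,12.8586) T_B=(-10.4820,21.5080) sweep=41.2731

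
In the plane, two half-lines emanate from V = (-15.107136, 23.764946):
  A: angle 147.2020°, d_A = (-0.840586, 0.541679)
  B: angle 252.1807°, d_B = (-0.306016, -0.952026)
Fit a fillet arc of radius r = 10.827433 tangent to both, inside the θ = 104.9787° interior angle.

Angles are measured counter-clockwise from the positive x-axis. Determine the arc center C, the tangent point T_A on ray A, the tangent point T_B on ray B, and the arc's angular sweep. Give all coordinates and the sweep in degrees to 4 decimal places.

center=(-27.9586,19.1657) T_A=(-22.0936,28.2670) T_B=(-17.6506,15.8523) sweep=75.0213

bisector direction at 199.6913° = (-0.941521,-0.336953)
center distance |VC| = r/sin(θ/2) = 10.827433/sin(52.4894°) = 13.649628
C = V + |VC|·bis = (-27.9586,19.1657)
T_A = V + ((C−V)·d_A)·d_A = V + 8.3114·d_A = (-22.0936,28.2670)
T_B = V + ((C−V)·d_B)·d_B = V + 8.3114·d_B = (-17.6506,15.8523)
sweep = 180° − θ = 75.0213°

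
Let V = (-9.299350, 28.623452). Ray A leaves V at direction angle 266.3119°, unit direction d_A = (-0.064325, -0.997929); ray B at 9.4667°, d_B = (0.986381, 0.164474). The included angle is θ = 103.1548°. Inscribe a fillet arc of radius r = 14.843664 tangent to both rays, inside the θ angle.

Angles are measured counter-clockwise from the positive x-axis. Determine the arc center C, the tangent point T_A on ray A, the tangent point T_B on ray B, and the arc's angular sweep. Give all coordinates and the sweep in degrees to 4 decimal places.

bisector direction at 317.8893° = (0.741851,-0.670565)
center distance |VC| = r/sin(θ/2) = 14.843664/sin(51.5774°) = 18.946575
C = V + |VC|·bis = (4.7562,15.9185)
T_A = V + ((C−V)·d_A)·d_A = V + 11.7745·d_A = (-10.0567,16.8734)
T_B = V + ((C−V)·d_B)·d_B = V + 11.7745·d_B = (2.3148,30.5601)
sweep = 180° − θ = 76.8452°

center=(4.7562,15.9185) T_A=(-10.0567,16.8734) T_B=(2.3148,30.5601) sweep=76.8452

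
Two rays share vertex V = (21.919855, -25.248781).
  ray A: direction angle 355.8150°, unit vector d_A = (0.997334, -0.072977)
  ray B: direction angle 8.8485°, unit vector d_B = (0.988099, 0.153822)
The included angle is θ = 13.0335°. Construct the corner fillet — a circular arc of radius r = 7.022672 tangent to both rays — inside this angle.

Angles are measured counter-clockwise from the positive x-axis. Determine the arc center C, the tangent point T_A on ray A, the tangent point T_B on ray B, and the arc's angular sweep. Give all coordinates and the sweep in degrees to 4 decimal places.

bisector direction at 2.3317° = (0.999172,0.040685)
center distance |VC| = r/sin(θ/2) = 7.022672/sin(6.5168°) = 61.877212
C = V + |VC|·bis = (83.7458,-22.7313)
T_A = V + ((C−V)·d_A)·d_A = V + 61.4774·d_A = (83.2333,-29.7352)
T_B = V + ((C−V)·d_B)·d_B = V + 61.4774·d_B = (82.6656,-15.7922)
sweep = 180° − θ = 166.9665°

center=(83.7458,-22.7313) T_A=(83.2333,-29.7352) T_B=(82.6656,-15.7922) sweep=166.9665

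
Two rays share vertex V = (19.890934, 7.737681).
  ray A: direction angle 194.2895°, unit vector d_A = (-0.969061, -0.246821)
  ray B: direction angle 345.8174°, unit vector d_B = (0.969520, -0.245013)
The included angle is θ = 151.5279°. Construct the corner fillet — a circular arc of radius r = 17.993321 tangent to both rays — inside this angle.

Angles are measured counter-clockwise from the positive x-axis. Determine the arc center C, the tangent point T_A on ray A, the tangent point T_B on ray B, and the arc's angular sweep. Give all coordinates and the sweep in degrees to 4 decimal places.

bisector direction at 270.0534° = (0.000933,-1.000000)
center distance |VC| = r/sin(θ/2) = 17.993321/sin(75.7639°) = 18.563388
C = V + |VC|·bis = (19.9083,-10.8257)
T_A = V + ((C−V)·d_A)·d_A = V + 4.5651·d_A = (15.4671,6.6109)
T_B = V + ((C−V)·d_B)·d_B = V + 4.5651·d_B = (24.3168,6.6192)
sweep = 180° − θ = 28.4721°

center=(19.9083,-10.8257) T_A=(15.4671,6.6109) T_B=(24.3168,6.6192) sweep=28.4721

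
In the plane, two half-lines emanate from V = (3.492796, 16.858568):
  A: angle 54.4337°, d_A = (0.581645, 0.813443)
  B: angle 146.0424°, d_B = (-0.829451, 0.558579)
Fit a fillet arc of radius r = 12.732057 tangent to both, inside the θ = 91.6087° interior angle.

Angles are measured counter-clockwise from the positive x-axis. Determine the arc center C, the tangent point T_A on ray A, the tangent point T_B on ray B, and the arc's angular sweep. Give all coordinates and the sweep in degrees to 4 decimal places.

center=(0.3365,34.3341) T_A=(10.6933,26.9286) T_B=(-6.7754,23.7735) sweep=88.3913

bisector direction at 100.2381° = (-0.177738,0.984078)
center distance |VC| = r/sin(θ/2) = 12.732057/sin(45.8043°) = 17.758305
C = V + |VC|·bis = (0.3365,34.3341)
T_A = V + ((C−V)·d_A)·d_A = V + 12.3795·d_A = (10.6933,26.9286)
T_B = V + ((C−V)·d_B)·d_B = V + 12.3795·d_B = (-6.7754,23.7735)
sweep = 180° − θ = 88.3913°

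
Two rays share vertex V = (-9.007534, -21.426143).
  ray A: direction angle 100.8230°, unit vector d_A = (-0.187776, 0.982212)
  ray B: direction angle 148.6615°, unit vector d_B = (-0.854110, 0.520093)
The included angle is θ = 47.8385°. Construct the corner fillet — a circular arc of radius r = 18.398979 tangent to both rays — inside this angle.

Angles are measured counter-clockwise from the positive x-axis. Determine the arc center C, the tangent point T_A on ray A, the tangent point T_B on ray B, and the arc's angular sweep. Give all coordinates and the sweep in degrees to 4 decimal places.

bisector direction at 124.7422° = (-0.569886,0.821724)
center distance |VC| = r/sin(θ/2) = 18.398979/sin(23.9193°) = 45.379299
C = V + |VC|·bis = (-34.8685,15.8631)
T_A = V + ((C−V)·d_A)·d_A = V + 41.4820·d_A = (-16.7968,19.3180)
T_B = V + ((C−V)·d_B)·d_B = V + 41.4820·d_B = (-44.4377,0.1484)
sweep = 180° − θ = 132.1615°

center=(-34.8685,15.8631) T_A=(-16.7968,19.3180) T_B=(-44.4377,0.1484) sweep=132.1615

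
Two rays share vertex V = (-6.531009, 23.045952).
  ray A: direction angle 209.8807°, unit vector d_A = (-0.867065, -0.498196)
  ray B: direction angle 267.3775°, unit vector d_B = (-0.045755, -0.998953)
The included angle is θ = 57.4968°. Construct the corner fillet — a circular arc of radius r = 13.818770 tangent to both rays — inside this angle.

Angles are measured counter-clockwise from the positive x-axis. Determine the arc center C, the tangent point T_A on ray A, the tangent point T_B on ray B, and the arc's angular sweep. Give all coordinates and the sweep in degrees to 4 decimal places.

bisector direction at 238.6291° = (-0.520576,-0.853815)
center distance |VC| = r/sin(θ/2) = 13.818770/sin(28.7484°) = 28.731385
C = V + |VC|·bis = (-21.4879,-1.4853)
T_A = V + ((C−V)·d_A)·d_A = V + 25.1900·d_A = (-28.3723,10.4964)
T_B = V + ((C−V)·d_B)·d_B = V + 25.1900·d_B = (-7.6836,-2.1176)
sweep = 180° − θ = 122.5032°

center=(-21.4879,-1.4853) T_A=(-28.3723,10.4964) T_B=(-7.6836,-2.1176) sweep=122.5032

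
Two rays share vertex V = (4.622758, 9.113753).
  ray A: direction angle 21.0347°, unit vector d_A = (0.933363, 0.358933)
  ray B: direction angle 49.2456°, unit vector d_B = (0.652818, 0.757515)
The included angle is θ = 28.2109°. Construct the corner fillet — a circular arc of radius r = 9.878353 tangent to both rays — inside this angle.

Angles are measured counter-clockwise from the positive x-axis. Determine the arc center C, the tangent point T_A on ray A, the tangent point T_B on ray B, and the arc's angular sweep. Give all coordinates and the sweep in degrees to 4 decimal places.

bisector direction at 35.1402° = (0.817747,0.575578)
center distance |VC| = r/sin(θ/2) = 9.878353/sin(14.1054°) = 40.533683
C = V + |VC|·bis = (37.7690,32.4441)
T_A = V + ((C−V)·d_A)·d_A = V + 39.3115·d_A = (41.3147,23.2240)
T_B = V + ((C−V)·d_B)·d_B = V + 39.3115·d_B = (30.2860,38.8928)
sweep = 180° − θ = 151.7891°

center=(37.7690,32.4441) T_A=(41.3147,23.2240) T_B=(30.2860,38.8928) sweep=151.7891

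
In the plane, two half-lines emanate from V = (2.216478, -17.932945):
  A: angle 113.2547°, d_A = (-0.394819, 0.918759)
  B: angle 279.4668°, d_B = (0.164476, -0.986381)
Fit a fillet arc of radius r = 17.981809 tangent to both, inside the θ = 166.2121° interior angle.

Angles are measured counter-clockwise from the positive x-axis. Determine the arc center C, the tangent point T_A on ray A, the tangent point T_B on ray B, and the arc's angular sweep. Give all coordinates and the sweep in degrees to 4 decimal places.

center=(-15.1628,-23.0350) T_A=(1.3581,-15.9355) T_B=(2.5741,-20.0774) sweep=13.7879

bisector direction at 196.3608° = (-0.959507,-0.281684)
center distance |VC| = r/sin(θ/2) = 17.981809/sin(83.1060°) = 18.112764
C = V + |VC|·bis = (-15.1628,-23.0350)
T_A = V + ((C−V)·d_A)·d_A = V + 2.1741·d_A = (1.3581,-15.9355)
T_B = V + ((C−V)·d_B)·d_B = V + 2.1741·d_B = (2.5741,-20.0774)
sweep = 180° − θ = 13.7879°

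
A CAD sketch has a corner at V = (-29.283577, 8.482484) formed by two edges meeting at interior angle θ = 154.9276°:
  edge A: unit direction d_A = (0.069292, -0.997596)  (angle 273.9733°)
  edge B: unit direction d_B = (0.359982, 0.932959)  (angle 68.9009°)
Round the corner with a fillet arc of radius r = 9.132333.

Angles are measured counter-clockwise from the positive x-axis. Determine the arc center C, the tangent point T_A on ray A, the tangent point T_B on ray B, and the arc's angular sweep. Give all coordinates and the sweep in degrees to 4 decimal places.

bisector direction at 351.4371° = (0.988853,-0.148895)
center distance |VC| = r/sin(θ/2) = 9.132333/sin(77.4638°) = 9.355374
C = V + |VC|·bis = (-20.0325,7.0895)
T_A = V + ((C−V)·d_A)·d_A = V + 2.0306·d_A = (-29.1429,6.4567)
T_B = V + ((C−V)·d_B)·d_B = V + 2.0306·d_B = (-28.5526,10.3770)
sweep = 180° − θ = 25.0724°

center=(-20.0325,7.0895) T_A=(-29.1429,6.4567) T_B=(-28.5526,10.3770) sweep=25.0724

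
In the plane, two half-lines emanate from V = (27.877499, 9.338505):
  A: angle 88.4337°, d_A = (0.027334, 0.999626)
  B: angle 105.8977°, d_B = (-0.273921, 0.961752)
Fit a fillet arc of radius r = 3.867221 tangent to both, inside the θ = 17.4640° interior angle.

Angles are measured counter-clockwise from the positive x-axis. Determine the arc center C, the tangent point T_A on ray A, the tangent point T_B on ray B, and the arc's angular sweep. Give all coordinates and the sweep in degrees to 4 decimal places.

bisector direction at 97.1657° = (-0.124739,0.992190)
center distance |VC| = r/sin(θ/2) = 3.867221/sin(8.7320°) = 25.473603
C = V + |VC|·bis = (24.6999,34.6131)
T_A = V + ((C−V)·d_A)·d_A = V + 25.1783·d_A = (28.5657,34.5074)
T_B = V + ((C−V)·d_B)·d_B = V + 25.1783·d_B = (20.9806,33.5538)
sweep = 180° − θ = 162.5360°

center=(24.6999,34.6131) T_A=(28.5657,34.5074) T_B=(20.9806,33.5538) sweep=162.5360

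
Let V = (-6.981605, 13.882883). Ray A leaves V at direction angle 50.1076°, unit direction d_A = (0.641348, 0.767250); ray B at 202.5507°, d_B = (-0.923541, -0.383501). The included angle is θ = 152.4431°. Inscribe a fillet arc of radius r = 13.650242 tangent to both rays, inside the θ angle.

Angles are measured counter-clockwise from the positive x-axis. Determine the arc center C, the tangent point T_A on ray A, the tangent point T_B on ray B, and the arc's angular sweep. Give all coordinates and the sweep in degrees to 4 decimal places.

bisector direction at 126.3291° = (-0.592423,0.805627)
center distance |VC| = r/sin(θ/2) = 13.650242/sin(76.2215°) = 14.054680
C = V + |VC|·bis = (-15.3079,25.2057)
T_A = V + ((C−V)·d_A)·d_A = V + 3.3474·d_A = (-4.8348,16.4512)
T_B = V + ((C−V)·d_B)·d_B = V + 3.3474·d_B = (-10.0730,12.5992)
sweep = 180° − θ = 27.5569°

center=(-15.3079,25.2057) T_A=(-4.8348,16.4512) T_B=(-10.0730,12.5992) sweep=27.5569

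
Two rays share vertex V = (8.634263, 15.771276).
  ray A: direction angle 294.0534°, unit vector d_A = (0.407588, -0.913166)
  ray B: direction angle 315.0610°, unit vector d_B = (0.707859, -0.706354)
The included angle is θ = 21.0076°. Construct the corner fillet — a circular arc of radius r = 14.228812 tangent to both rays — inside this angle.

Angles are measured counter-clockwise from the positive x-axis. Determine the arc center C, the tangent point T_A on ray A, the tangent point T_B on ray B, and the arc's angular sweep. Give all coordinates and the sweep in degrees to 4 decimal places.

bisector direction at 304.5572° = (0.567229,-0.823560)
center distance |VC| = r/sin(θ/2) = 14.228812/sin(10.5038°) = 78.051314
C = V + |VC|·bis = (52.9072,-48.5087)
T_A = V + ((C−V)·d_A)·d_A = V + 76.7434·d_A = (39.9139,-54.3082)
T_B = V + ((C−V)·d_B)·d_B = V + 76.7434·d_B = (62.9578,-38.4367)
sweep = 180° − θ = 158.9924°

center=(52.9072,-48.5087) T_A=(39.9139,-54.3082) T_B=(62.9578,-38.4367) sweep=158.9924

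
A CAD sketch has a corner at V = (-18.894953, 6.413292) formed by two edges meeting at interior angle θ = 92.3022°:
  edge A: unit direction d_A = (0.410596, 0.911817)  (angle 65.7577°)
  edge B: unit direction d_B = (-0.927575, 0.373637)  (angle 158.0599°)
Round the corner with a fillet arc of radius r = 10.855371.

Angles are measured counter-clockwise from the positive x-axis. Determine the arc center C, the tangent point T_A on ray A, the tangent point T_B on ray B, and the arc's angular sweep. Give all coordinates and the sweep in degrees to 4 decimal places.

center=(-24.5115,20.3786) T_A=(-14.6134,15.9215) T_B=(-28.5675,10.3095) sweep=87.6978

bisector direction at 111.9088° = (-0.373130,0.927779)
center distance |VC| = r/sin(θ/2) = 10.855371/sin(46.1511°) = 15.052460
C = V + |VC|·bis = (-24.5115,20.3786)
T_A = V + ((C−V)·d_A)·d_A = V + 10.4277·d_A = (-14.6134,15.9215)
T_B = V + ((C−V)·d_B)·d_B = V + 10.4277·d_B = (-28.5675,10.3095)
sweep = 180° − θ = 87.6978°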